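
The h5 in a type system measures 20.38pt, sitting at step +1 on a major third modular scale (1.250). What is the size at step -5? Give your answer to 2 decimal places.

20.38 ÷ 1.250⁶ = 20.38 ÷ 3.81470 ≈ 5.342

5.34pt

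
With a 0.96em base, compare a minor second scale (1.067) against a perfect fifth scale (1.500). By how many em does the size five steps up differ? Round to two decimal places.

5.96em

Minor second: 0.96 × 1.067⁵ = 1.3277em
Perfect fifth: 0.96 × 1.500⁵ = 7.2900em
Difference: 7.2900 − 1.3277 = 5.9623em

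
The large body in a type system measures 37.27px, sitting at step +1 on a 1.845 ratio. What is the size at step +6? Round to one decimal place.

796.8px

37.27 × 1.845⁵ = 37.27 × 21.37873 ≈ 796.785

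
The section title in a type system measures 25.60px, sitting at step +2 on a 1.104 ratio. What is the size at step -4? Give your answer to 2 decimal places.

25.60 ÷ 1.104⁶ = 25.60 ÷ 1.81057 ≈ 14.139

14.14px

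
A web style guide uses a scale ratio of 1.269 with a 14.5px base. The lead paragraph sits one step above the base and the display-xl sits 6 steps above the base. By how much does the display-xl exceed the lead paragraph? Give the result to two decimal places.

Step 1: 14.5 × 1.269 = 18.4005px
Step 6: 14.5 × 1.269⁶ = 60.5533px
Difference: 60.5533 − 18.4005 = 42.1528px

42.15px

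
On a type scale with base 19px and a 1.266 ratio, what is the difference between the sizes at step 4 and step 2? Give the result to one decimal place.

18.4px

Step 2: 19.0 × 1.266² = 30.452px
Step 4: 19.0 × 1.266⁴ = 48.808px
Difference: 48.808 − 30.452 = 18.356px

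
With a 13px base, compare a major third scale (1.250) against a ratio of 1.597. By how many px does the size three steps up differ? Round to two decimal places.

Major third: 13.0 × 1.250³ = 25.3906px
At 1.597: 13.0 × 1.597³ = 52.9490px
Difference: 52.9490 − 25.3906 = 27.5584px

27.56px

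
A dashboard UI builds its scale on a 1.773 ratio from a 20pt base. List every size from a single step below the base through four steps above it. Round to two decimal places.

11.28pt, 20.00pt, 35.46pt, 62.87pt, 111.47pt, 197.64pt

Step -1: 20.0 ÷ 1.773 = 11.28
Step 0: 20pt
Step 1: 20.0 × 1.773 = 35.46
Step 2: 20.0 × 1.773² = 62.87
Step 3: 20.0 × 1.773³ = 111.47
Step 4: 20.0 × 1.773⁴ = 197.64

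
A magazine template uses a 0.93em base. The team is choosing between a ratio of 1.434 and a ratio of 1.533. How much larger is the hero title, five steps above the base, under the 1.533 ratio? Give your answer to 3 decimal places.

2.235em

At 1.434: 0.93 × 1.434⁵ = 5.63935em
At 1.533: 0.93 × 1.533⁵ = 7.87397em
Difference: 7.87397 − 5.63935 = 2.23462em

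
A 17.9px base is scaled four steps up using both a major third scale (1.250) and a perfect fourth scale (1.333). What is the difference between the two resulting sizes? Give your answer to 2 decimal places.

12.82px

Major third: 17.9 × 1.250⁴ = 43.7012px
Perfect fourth: 17.9 × 1.333⁴ = 56.5163px
Difference: 56.5163 − 43.7012 = 12.8151px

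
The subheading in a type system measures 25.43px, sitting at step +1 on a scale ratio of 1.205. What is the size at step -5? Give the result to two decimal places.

8.31px

Moving from step +1 to step -5 is 6 steps down, so divide by r⁶.
25.43 ÷ 1.205⁶ = 25.43 ÷ 3.06142 ≈ 8.307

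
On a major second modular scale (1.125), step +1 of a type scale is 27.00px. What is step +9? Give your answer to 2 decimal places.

27.00 × 1.125⁸ = 27.00 × 2.56578 ≈ 69.276

69.28px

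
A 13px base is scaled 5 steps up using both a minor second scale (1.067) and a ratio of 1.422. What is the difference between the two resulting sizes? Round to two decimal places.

Minor second: 13.0 × 1.067⁵ = 17.9790px
At 1.422: 13.0 × 1.422⁵ = 75.5860px
Difference: 75.5860 − 17.9790 = 57.6070px

57.61px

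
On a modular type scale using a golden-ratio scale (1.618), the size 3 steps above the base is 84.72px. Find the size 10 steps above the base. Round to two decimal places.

2459.44px

84.72 × 1.618⁷ = 84.72 × 29.03017 ≈ 2459.436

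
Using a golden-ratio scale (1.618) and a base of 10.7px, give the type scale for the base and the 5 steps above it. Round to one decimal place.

10.7px, 17.3px, 28.0px, 45.3px, 73.3px, 118.7px

Step 0: 10.7px
Step 1: 10.7 × 1.618 = 17.3
Step 2: 10.7 × 1.618² = 28.0
Step 3: 10.7 × 1.618³ = 45.3
Step 4: 10.7 × 1.618⁴ = 73.3
Step 5: 10.7 × 1.618⁵ = 118.7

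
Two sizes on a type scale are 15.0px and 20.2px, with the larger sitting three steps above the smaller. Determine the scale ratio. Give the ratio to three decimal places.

1.104

The ratio satisfies 15.0 × r³ = 20.2, so r = (20.2 / 15.0)^(1/3).
r = 1.3467^(1/3) ≈ 1.1043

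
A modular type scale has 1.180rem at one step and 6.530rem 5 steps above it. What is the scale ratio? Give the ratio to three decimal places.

1.408

The ratio satisfies 1.180 × r⁵ = 6.530, so r = (6.530 / 1.180)^(1/5).
r = 5.5339^(1/5) ≈ 1.4080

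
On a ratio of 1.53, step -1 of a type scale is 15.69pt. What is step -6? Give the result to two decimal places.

1.87pt

15.69 ÷ 1.53⁵ = 15.69 ÷ 8.38411 ≈ 1.871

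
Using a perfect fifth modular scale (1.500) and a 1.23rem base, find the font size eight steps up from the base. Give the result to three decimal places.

31.524rem

Every step multiplies by the scale ratio.
1.23 × 1.500⁸ = 1.23 × 25.62891 ≈ 31.524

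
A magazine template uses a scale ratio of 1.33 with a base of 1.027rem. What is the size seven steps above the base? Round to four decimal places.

7.5602rem

1.027 × 1.33⁷ = 1.027 × 7.36142 ≈ 7.5602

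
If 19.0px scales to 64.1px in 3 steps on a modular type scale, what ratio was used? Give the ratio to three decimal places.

1.500

The ratio satisfies 19.0 × r³ = 64.1, so r = (64.1 / 19.0)^(1/3).
r = 3.3737^(1/3) ≈ 1.4998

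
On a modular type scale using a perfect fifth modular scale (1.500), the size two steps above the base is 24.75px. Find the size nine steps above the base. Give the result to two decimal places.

24.75 × 1.500⁷ = 24.75 × 17.08594 ≈ 422.877

422.88px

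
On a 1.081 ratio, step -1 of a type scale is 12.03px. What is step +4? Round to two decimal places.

17.76px

The gap is 4 − (-1) = 5 steps, so the factor is 1.081^5.
12.03 × 1.081⁵ = 12.03 × 1.47614 ≈ 17.758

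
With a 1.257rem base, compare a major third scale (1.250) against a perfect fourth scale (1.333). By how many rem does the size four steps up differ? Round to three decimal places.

0.900rem

Major third: 1.257 × 1.250⁴ = 3.06885rem
Perfect fourth: 1.257 × 1.333⁴ = 3.96877rem
Difference: 3.96877 − 3.06885 = 0.89992rem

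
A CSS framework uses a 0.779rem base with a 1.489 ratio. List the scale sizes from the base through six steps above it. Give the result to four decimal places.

0.7790rem, 1.1599rem, 1.7271rem, 2.5717rem, 3.8293rem, 5.7018rem, 8.4900rem

Step 0: 0.779rem
Step 1: 0.779 × 1.489 = 1.1599
Step 2: 0.779 × 1.489² = 1.7271
Step 3: 0.779 × 1.489³ = 2.5717
Step 4: 0.779 × 1.489⁴ = 3.8293
Step 5: 0.779 × 1.489⁵ = 5.7018
Step 6: 0.779 × 1.489⁶ = 8.4900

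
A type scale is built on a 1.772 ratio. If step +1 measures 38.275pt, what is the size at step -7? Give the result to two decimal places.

0.39pt

The gap is -7 − (1) = -8 steps, so the factor is 1.772^-8.
38.275 ÷ 1.772⁸ = 38.275 ÷ 97.20973 ≈ 0.394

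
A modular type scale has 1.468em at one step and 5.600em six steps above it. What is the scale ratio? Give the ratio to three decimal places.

r⁶ = 5.600 / 1.468, so r = (5.600/1.468)^(1/6).
r = 3.8147^(1/6) ≈ 1.2500

1.250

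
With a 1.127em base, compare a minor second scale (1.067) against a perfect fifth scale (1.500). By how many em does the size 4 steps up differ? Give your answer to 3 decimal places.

Minor second: 1.127 × 1.067⁴ = 1.46077em
Perfect fifth: 1.127 × 1.500⁴ = 5.70544em
Difference: 5.70544 − 1.46077 = 4.24467em

4.245em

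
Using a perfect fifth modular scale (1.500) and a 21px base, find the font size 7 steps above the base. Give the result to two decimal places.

358.80px

Every step multiplies by the scale ratio.
21.0 × 1.500⁷ = 21.0 × 17.08594 ≈ 358.80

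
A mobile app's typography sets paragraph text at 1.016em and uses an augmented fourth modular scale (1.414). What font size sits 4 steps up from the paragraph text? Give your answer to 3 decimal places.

4.062em

1.016 × 1.414⁴ = 1.016 × 3.99758 ≈ 4.062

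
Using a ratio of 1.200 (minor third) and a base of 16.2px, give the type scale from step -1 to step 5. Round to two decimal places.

Step -1: 16.2 ÷ 1.200 = 13.50
Step 0: 16.2px
Step 1: 16.2 × 1.200 = 19.44
Step 2: 16.2 × 1.200² = 23.33
Step 3: 16.2 × 1.200³ = 27.99
Step 4: 16.2 × 1.200⁴ = 33.59
Step 5: 16.2 × 1.200⁵ = 40.31

13.50px, 16.20px, 19.44px, 23.33px, 27.99px, 33.59px, 40.31px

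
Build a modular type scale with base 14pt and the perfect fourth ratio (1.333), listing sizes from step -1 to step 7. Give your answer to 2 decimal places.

10.50pt, 14.00pt, 18.66pt, 24.88pt, 33.16pt, 44.20pt, 58.92pt, 78.54pt, 104.70pt

Step -1: 14.0 ÷ 1.333 = 10.50
Step 0: 14pt
Step 1: 14.0 × 1.333 = 18.66
Step 2: 14.0 × 1.333² = 24.88
Step 3: 14.0 × 1.333³ = 33.16
Step 4: 14.0 × 1.333⁴ = 44.20
Step 5: 14.0 × 1.333⁵ = 58.92
Step 6: 14.0 × 1.333⁶ = 78.54
Step 7: 14.0 × 1.333⁷ = 104.70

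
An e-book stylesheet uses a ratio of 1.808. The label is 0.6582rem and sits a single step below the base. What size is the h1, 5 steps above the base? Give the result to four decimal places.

22.9905rem

0.6582 × 1.808⁶ = 0.6582 × 34.92935 ≈ 22.9905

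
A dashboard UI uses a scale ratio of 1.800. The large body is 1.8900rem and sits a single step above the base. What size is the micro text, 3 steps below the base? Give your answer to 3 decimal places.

0.180rem

1.8900 ÷ 1.800⁴ = 1.8900 ÷ 10.49760 ≈ 0.180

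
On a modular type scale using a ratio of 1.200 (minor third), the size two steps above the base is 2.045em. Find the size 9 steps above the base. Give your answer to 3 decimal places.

7.328em

Moving from step +2 to step +9 is 7 steps up, so multiply by r⁷.
2.045 × 1.200⁷ = 2.045 × 3.58318 ≈ 7.328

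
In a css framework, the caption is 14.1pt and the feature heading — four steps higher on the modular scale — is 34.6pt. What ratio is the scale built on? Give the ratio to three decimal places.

r⁴ = 34.6 / 14.1, so r = (34.6/14.1)^(1/4).
r = 2.4539^(1/4) ≈ 1.2516

1.252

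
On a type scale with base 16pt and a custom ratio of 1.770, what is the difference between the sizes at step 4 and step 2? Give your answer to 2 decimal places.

106.91pt

Step 2: 16.0 × 1.770² = 50.1264pt
Step 4: 16.0 × 1.770⁴ = 157.0410pt
Difference: 157.0410 − 50.1264 = 106.9146pt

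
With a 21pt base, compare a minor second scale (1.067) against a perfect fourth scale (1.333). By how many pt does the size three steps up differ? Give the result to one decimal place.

Minor second: 21.0 × 1.067³ = 25.510pt
Perfect fourth: 21.0 × 1.333³ = 49.740pt
Difference: 49.740 − 25.510 = 24.230pt

24.2pt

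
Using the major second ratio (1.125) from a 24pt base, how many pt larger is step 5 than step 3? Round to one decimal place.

9.1pt

Step 3: 24.0 × 1.125³ = 34.172pt
Step 5: 24.0 × 1.125⁵ = 43.249pt
Difference: 43.249 − 34.172 = 9.077pt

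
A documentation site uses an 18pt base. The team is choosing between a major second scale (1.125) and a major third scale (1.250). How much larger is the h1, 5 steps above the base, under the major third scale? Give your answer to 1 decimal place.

Major second: 18.0 × 1.125⁵ = 32.437pt
Major third: 18.0 × 1.250⁵ = 54.932pt
Difference: 54.932 − 32.437 = 22.495pt

22.5pt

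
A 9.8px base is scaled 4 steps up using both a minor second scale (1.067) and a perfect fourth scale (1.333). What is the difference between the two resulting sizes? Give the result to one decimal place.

Minor second: 9.8 × 1.067⁴ = 12.702px
Perfect fourth: 9.8 × 1.333⁴ = 30.942px
Difference: 30.942 − 12.702 = 18.240px

18.2px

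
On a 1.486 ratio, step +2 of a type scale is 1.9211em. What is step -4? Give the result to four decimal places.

1.9211 ÷ 1.486⁶ = 1.9211 ÷ 10.76745 ≈ 0.1784

0.1784em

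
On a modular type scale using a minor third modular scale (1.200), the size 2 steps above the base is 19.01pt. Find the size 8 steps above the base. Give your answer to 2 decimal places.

The gap is 8 − (2) = 6 steps, so the factor is 1.200^6.
19.01 × 1.200⁶ = 19.01 × 2.98598 ≈ 56.764

56.76pt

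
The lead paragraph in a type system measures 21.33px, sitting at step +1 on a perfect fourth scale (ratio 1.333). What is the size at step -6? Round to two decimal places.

Moving from step +1 to step -6 is 7 steps down, so divide by r⁷.
21.33 ÷ 1.333⁷ = 21.33 ÷ 7.47844 ≈ 2.852

2.85px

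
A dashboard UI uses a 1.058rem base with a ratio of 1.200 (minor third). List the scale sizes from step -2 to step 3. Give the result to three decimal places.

Step -2: 1.058 ÷ 1.200² = 0.735
Step -1: 1.058 ÷ 1.200 = 0.882
Step 0: 1.058rem
Step 1: 1.058 × 1.200 = 1.270
Step 2: 1.058 × 1.200² = 1.524
Step 3: 1.058 × 1.200³ = 1.828

0.735rem, 0.882rem, 1.058rem, 1.270rem, 1.524rem, 1.828rem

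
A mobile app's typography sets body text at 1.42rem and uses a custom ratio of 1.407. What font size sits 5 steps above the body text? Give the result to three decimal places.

7.830rem

Each step on a modular scale multiplies by the ratio, so the size n steps from the base is base × ratioⁿ.
1.42 × 1.407⁵ = 1.42 × 5.51405 ≈ 7.830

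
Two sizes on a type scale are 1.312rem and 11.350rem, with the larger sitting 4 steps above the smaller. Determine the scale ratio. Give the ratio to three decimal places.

r⁴ = 11.350 / 1.312, so r = (11.350/1.312)^(1/4).
r = 8.6509^(1/4) ≈ 1.7150

1.715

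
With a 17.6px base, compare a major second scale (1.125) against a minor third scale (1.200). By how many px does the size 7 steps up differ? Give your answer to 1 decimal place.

22.9px

Major second: 17.6 × 1.125⁷ = 40.140px
Minor third: 17.6 × 1.200⁷ = 63.064px
Difference: 63.064 − 40.140 = 22.924px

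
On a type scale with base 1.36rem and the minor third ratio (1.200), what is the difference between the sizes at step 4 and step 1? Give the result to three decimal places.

1.188rem

Step 1: 1.36 × 1.200 = 1.63200rem
Step 4: 1.36 × 1.200⁴ = 2.82010rem
Difference: 2.82010 − 1.63200 = 1.18810rem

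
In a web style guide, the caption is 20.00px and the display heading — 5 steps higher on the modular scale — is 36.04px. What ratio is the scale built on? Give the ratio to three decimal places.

The ratio satisfies 20.00 × r⁵ = 36.04, so r = (36.04 / 20.00)^(1/5).
r = 1.8020^(1/5) ≈ 1.1250

1.125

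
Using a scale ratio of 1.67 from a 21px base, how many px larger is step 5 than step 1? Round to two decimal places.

Step 1: 21.0 × 1.67 = 35.0700px
Step 5: 21.0 × 1.67⁵ = 272.7732px
Difference: 272.7732 − 35.0700 = 237.7032px

237.70px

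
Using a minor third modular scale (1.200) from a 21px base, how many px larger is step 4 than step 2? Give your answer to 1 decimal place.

13.3px

Step 2: 21.0 × 1.200² = 30.240px
Step 4: 21.0 × 1.200⁴ = 43.546px
Difference: 43.546 − 30.240 = 13.306px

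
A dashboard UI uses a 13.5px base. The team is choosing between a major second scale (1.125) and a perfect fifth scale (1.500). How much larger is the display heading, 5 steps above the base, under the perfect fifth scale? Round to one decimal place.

78.2px

Major second: 13.5 × 1.125⁵ = 24.327px
Perfect fifth: 13.5 × 1.500⁵ = 102.516px
Difference: 102.516 − 24.327 = 78.189px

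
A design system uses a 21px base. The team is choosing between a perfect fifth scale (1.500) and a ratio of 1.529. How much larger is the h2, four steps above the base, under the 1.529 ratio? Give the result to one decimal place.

8.5px

Perfect fifth: 21.0 × 1.500⁴ = 106.312px
At 1.529: 21.0 × 1.529⁴ = 114.776px
Difference: 114.776 − 106.312 = 8.464px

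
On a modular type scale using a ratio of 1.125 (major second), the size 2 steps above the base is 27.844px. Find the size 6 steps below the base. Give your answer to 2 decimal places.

27.844 ÷ 1.125⁸ = 27.844 ÷ 2.56578 ≈ 10.852

10.85px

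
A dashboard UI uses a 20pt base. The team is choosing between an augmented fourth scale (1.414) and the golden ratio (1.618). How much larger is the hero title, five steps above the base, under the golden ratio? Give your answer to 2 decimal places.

Augmented fourth: 20.0 × 1.414⁵ = 113.0517pt
Golden ratio: 20.0 × 1.618⁵ = 221.7801pt
Difference: 221.7801 − 113.0517 = 108.7284pt

108.73pt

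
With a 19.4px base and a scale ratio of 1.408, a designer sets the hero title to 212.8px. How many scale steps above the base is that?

1.408ⁿ = 212.8 / 19.4 = 10.9691
n = ln(10.9691) / ln(1.408) = 2.3951 / 0.3422 ≈ 7.00

7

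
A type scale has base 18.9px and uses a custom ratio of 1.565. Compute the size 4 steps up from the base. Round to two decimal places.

113.38px

Each step on a modular scale multiplies by the ratio, so the size n steps from the base is base × ratioⁿ.
18.9 × 1.565⁴ = 18.9 × 5.99870 ≈ 113.38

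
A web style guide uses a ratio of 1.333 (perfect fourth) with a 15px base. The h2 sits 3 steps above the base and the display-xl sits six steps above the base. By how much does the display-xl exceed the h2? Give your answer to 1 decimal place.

48.6px

Step 3: 15.0 × 1.333³ = 35.529px
Step 6: 15.0 × 1.333⁶ = 84.153px
Difference: 84.153 − 35.529 = 48.624px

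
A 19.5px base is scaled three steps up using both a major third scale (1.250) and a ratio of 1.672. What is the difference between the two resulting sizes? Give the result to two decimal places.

53.06px

Major third: 19.5 × 1.250³ = 38.0859px
At 1.672: 19.5 × 1.672³ = 91.1472px
Difference: 91.1472 − 38.0859 = 53.0613px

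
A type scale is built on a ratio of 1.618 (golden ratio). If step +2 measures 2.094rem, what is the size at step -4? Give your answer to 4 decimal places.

0.1167rem

2.094 ÷ 1.618⁶ = 2.094 ÷ 17.94201 ≈ 0.1167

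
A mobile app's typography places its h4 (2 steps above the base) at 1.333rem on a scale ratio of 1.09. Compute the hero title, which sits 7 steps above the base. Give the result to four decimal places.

Moving from step +2 to step +7 is 5 steps up, so multiply by r⁵.
1.333 × 1.09⁵ = 1.333 × 1.53862 ≈ 2.0510

2.0510rem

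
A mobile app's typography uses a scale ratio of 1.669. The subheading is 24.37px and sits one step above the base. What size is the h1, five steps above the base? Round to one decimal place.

24.37 × 1.669⁴ = 24.37 × 7.75935 ≈ 189.095

189.1px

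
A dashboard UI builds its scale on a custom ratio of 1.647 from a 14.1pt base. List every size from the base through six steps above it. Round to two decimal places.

Step 0: 14.1pt
Step 1: 14.1 × 1.647 = 23.22
Step 2: 14.1 × 1.647² = 38.25
Step 3: 14.1 × 1.647³ = 62.99
Step 4: 14.1 × 1.647⁴ = 103.75
Step 5: 14.1 × 1.647⁵ = 170.88
Step 6: 14.1 × 1.647⁶ = 281.44

14.10pt, 23.22pt, 38.25pt, 62.99pt, 103.75pt, 170.88pt, 281.44pt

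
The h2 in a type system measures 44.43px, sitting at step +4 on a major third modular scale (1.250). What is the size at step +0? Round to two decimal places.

44.43 ÷ 1.250⁴ = 44.43 ÷ 2.44141 ≈ 18.199

18.20px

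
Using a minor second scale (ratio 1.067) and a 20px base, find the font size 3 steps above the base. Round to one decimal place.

Each step on a modular scale multiplies by the ratio, so the size n steps from the base is base × ratioⁿ.
20.0 × 1.067³ = 20.0 × 1.21477 ≈ 24.30

24.3px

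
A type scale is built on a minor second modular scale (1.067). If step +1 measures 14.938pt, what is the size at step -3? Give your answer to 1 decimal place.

11.5pt

Moving from step +1 to step -3 is 4 steps down, so divide by r⁴.
14.938 ÷ 1.067⁴ = 14.938 ÷ 1.29616 ≈ 11.525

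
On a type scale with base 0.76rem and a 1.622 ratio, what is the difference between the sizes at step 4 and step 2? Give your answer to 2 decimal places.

Step 2: 0.76 × 1.622² = 1.9995rem
Step 4: 0.76 × 1.622⁴ = 5.2604rem
Difference: 5.2604 − 1.9995 = 3.2609rem

3.26rem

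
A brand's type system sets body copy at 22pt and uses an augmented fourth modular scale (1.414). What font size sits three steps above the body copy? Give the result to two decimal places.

62.20pt

Each step on a modular scale multiplies by the ratio, so the size n steps from the base is base × ratioⁿ.
22.0 × 1.414³ = 22.0 × 2.82715 ≈ 62.20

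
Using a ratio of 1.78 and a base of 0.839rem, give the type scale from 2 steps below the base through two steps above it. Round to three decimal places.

Step -2: 0.839 ÷ 1.78² = 0.265
Step -1: 0.839 ÷ 1.78 = 0.471
Step 0: 0.839rem
Step 1: 0.839 × 1.78 = 1.493
Step 2: 0.839 × 1.78² = 2.658

0.265rem, 0.471rem, 0.839rem, 1.493rem, 2.658rem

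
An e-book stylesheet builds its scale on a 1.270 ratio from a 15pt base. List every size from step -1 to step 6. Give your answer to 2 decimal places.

Step -1: 15.0 ÷ 1.270 = 11.81
Step 0: 15pt
Step 1: 15.0 × 1.270 = 19.05
Step 2: 15.0 × 1.270² = 24.19
Step 3: 15.0 × 1.270³ = 30.73
Step 4: 15.0 × 1.270⁴ = 39.02
Step 5: 15.0 × 1.270⁵ = 49.56
Step 6: 15.0 × 1.270⁶ = 62.94

11.81pt, 15.00pt, 19.05pt, 24.19pt, 30.73pt, 39.02pt, 49.56pt, 62.94pt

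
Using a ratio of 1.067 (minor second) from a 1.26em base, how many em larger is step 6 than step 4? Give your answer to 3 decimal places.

Step 4: 1.26 × 1.067⁴ = 1.63316em
Step 6: 1.26 × 1.067⁶ = 1.85933em
Difference: 1.85933 − 1.63316 = 0.22617em

0.226em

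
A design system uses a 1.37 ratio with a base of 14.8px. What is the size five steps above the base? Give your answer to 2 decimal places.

71.43px

14.8 × 1.37⁵ = 14.8 × 4.82617 ≈ 71.43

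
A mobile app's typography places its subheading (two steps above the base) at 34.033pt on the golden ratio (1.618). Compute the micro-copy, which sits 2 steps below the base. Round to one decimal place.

The gap is -2 − (2) = -4 steps, so the factor is 1.618^-4.
34.033 ÷ 1.618⁴ = 34.033 ÷ 6.85353 ≈ 4.966

5.0pt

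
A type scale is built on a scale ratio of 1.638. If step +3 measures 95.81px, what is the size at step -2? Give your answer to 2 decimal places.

8.13px

Moving from step +3 to step -2 is 5 steps down, so divide by r⁵.
95.81 ÷ 1.638⁵ = 95.81 ÷ 11.79151 ≈ 8.125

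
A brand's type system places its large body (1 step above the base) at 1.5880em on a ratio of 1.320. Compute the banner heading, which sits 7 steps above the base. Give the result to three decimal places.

1.5880 × 1.320⁶ = 1.5880 × 5.28985 ≈ 8.400

8.400em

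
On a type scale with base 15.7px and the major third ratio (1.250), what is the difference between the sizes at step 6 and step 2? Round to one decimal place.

Step 2: 15.7 × 1.250² = 24.531px
Step 6: 15.7 × 1.250⁶ = 59.891px
Difference: 59.891 − 24.531 = 35.360px

35.4px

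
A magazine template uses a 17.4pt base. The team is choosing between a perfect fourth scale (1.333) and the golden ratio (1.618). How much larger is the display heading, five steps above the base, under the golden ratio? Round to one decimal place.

119.7pt

Perfect fourth: 17.4 × 1.333⁵ = 73.232pt
Golden ratio: 17.4 × 1.618⁵ = 192.949pt
Difference: 192.949 − 73.232 = 119.717pt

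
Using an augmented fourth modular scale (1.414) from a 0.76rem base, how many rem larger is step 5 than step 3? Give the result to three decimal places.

2.147rem

Step 3: 0.76 × 1.414³ = 2.14863rem
Step 5: 0.76 × 1.414⁵ = 4.29596rem
Difference: 4.29596 − 2.14863 = 2.14733rem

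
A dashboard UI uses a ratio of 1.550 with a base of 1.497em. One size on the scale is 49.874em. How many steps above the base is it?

8

1.550ⁿ = 49.874 / 1.497 = 33.3160
n = ln(33.3160) / ln(1.550) = 3.5060 / 0.4383 ≈ 8.00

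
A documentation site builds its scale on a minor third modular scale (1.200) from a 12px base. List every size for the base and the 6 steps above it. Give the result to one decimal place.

Step 0: 12px
Step 1: 12.0 × 1.200 = 14.4
Step 2: 12.0 × 1.200² = 17.3
Step 3: 12.0 × 1.200³ = 20.7
Step 4: 12.0 × 1.200⁴ = 24.9
Step 5: 12.0 × 1.200⁵ = 29.9
Step 6: 12.0 × 1.200⁶ = 35.8

12.0px, 14.4px, 17.3px, 20.7px, 24.9px, 29.9px, 35.8px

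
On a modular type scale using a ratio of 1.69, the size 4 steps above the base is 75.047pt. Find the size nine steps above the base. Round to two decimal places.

Moving from step +4 to step +9 is 5 steps up, so multiply by r⁵.
75.047 × 1.69⁵ = 75.047 × 13.78585 ≈ 1034.587

1034.59pt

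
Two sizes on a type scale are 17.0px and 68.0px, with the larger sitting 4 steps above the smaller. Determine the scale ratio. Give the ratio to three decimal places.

r⁴ = 68.0 / 17.0, so r = (68.0/17.0)^(1/4).
r = 4.0000^(1/4) ≈ 1.4142

1.414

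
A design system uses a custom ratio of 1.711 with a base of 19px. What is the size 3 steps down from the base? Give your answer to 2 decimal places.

3.79px

Every step multiplies by the scale ratio.
19.0 ÷ 1.711³ = 19.0 ÷ 5.00899 ≈ 3.79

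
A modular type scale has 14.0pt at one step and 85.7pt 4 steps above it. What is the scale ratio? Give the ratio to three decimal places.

1.573

r⁴ = 85.7 / 14.0, so r = (85.7/14.0)^(1/4).
r = 6.1214^(1/4) ≈ 1.5729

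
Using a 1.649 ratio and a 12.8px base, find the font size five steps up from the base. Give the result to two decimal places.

156.07px

12.8 × 1.649⁵ = 12.8 × 12.19280 ≈ 156.07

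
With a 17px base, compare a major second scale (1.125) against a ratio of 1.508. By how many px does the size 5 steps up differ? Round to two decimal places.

101.94px

Major second: 17.0 × 1.125⁵ = 30.6346px
At 1.508: 17.0 × 1.508⁵ = 132.5732px
Difference: 132.5732 − 30.6346 = 101.9386px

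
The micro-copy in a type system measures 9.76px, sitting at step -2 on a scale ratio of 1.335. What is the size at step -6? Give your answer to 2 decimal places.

Moving from step -2 to step -6 is 4 steps down, so divide by r⁴.
9.76 ÷ 1.335⁴ = 9.76 ÷ 3.17633 ≈ 3.073

3.07px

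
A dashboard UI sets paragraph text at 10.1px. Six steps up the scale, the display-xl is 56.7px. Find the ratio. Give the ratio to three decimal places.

1.333

r⁶ = 56.7 / 10.1, so r = (56.7/10.1)^(1/6).
r = 5.6139^(1/6) ≈ 1.3331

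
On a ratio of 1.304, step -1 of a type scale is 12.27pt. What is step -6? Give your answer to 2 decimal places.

The gap is -6 − (-1) = -5 steps, so the factor is 1.304^-5.
12.27 ÷ 1.304⁵ = 12.27 ÷ 3.77040 ≈ 3.254

3.25pt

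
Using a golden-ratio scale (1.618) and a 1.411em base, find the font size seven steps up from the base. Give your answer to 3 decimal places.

1.411 × 1.618⁷ = 1.411 × 29.03017 ≈ 40.962

40.962em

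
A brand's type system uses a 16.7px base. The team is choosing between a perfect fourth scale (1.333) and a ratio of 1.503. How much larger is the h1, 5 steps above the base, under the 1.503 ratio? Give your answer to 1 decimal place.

Perfect fourth: 16.7 × 1.333⁵ = 70.286px
At 1.503: 16.7 × 1.503⁵ = 128.089px
Difference: 128.089 − 70.286 = 57.803px

57.8px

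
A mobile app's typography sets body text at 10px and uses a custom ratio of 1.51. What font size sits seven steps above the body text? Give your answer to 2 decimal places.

178.99px

Each step on a modular scale multiplies by the ratio, so the size n steps from the base is base × ratioⁿ.
10.0 × 1.51⁷ = 10.0 × 17.89941 ≈ 178.99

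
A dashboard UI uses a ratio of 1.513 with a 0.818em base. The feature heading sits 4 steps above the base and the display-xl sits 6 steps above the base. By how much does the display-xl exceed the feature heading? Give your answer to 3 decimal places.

Step 4: 0.818 × 1.513⁴ = 4.28656em
Step 6: 0.818 × 1.513⁶ = 9.81266em
Difference: 9.81266 − 4.28656 = 5.52610em

5.526em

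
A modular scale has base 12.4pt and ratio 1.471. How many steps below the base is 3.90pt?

1.471ⁿ = 12.4 / 3.90 = 3.1795
n = ln(3.1795) / ln(1.471) = 1.1567 / 0.3859 ≈ 3.00

3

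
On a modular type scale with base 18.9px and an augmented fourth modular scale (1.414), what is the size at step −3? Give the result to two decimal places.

18.9 ÷ 1.414³ = 18.9 ÷ 2.82715 ≈ 6.69

6.69px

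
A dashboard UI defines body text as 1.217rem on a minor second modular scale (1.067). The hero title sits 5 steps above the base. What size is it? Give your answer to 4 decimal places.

Each step on a modular scale multiplies by the ratio, so the size n steps from the base is base × ratioⁿ.
1.217 × 1.067⁵ = 1.217 × 1.38300 ≈ 1.6831

1.6831rem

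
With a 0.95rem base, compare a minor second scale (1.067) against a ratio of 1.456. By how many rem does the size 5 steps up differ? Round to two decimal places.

Minor second: 0.95 × 1.067⁵ = 1.3138rem
At 1.456: 0.95 × 1.456⁵ = 6.2163rem
Difference: 6.2163 − 1.3138 = 4.9025rem

4.90rem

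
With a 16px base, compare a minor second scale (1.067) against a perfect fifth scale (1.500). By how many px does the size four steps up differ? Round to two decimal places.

Minor second: 16.0 × 1.067⁴ = 20.7385px
Perfect fifth: 16.0 × 1.500⁴ = 81.0000px
Difference: 81.0000 − 20.7385 = 60.2615px

60.26px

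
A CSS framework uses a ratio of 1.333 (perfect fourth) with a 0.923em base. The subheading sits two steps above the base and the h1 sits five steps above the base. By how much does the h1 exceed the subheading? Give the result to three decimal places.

Step 2: 0.923 × 1.333² = 1.64007em
Step 5: 0.923 × 1.333⁵ = 3.88465em
Difference: 3.88465 − 1.64007 = 2.24458em

2.245em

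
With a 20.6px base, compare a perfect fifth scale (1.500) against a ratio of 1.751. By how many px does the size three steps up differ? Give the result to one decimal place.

41.1px

Perfect fifth: 20.6 × 1.500³ = 69.525px
At 1.751: 20.6 × 1.751³ = 110.592px
Difference: 110.592 − 69.525 = 41.067px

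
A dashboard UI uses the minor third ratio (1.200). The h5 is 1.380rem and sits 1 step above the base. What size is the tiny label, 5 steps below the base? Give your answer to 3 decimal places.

0.462rem

Moving from step +1 to step -5 is 6 steps down, so divide by r⁶.
1.380 ÷ 1.200⁶ = 1.380 ÷ 2.98598 ≈ 0.462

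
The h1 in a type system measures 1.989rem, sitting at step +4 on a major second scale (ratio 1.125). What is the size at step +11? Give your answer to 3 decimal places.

Moving from step +4 to step +11 is 7 steps up, so multiply by r⁷.
1.989 × 1.125⁷ = 1.989 × 2.28070 ≈ 4.536

4.536rem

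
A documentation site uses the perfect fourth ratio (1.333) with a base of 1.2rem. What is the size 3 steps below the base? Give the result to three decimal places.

1.2 ÷ 1.333³ = 1.2 ÷ 2.36859 ≈ 0.507

0.507rem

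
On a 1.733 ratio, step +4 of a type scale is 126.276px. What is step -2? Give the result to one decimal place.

4.7px

126.276 ÷ 1.733⁶ = 126.276 ÷ 27.08890 ≈ 4.662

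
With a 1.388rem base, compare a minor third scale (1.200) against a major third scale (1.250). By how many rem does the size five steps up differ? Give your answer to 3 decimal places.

0.782rem

Minor third: 1.388 × 1.200⁵ = 3.45379rem
Major third: 1.388 × 1.250⁵ = 4.23584rem
Difference: 4.23584 − 3.45379 = 0.78205rem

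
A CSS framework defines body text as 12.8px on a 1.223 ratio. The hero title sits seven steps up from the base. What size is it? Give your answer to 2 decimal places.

12.8 × 1.223⁷ = 12.8 × 4.09247 ≈ 52.38

52.38px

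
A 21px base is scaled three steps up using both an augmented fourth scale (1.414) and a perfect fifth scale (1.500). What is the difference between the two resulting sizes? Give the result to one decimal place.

11.5px

Augmented fourth: 21.0 × 1.414³ = 59.370px
Perfect fifth: 21.0 × 1.500³ = 70.875px
Difference: 70.875 − 59.370 = 11.505px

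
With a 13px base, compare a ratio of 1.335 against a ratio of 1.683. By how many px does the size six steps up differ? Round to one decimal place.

221.8px

At 1.335: 13.0 × 1.335⁶ = 73.592px
At 1.683: 13.0 × 1.683⁶ = 295.426px
Difference: 295.426 − 73.592 = 221.834px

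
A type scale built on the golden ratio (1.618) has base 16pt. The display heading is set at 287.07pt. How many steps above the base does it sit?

1.618ⁿ = 287.07 / 16 = 17.9419
n = ln(17.9419) / ln(1.618) = 2.8871 / 0.4812 ≈ 6.00

6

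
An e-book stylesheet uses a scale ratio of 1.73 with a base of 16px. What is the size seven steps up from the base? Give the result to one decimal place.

16.0 × 1.73⁷ = 16.0 × 46.37914 ≈ 742.07

742.1px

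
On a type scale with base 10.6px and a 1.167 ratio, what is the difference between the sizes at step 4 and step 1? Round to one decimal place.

Step 1: 10.6 × 1.167 = 12.370px
Step 4: 10.6 × 1.167⁴ = 19.660px
Difference: 19.660 − 12.370 = 7.290px

7.3px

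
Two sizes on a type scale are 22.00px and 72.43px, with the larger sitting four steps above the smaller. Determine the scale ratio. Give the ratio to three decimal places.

1.347

r⁴ = 72.43 / 22.00, so r = (72.43/22.00)^(1/4).
r = 3.2923^(1/4) ≈ 1.3470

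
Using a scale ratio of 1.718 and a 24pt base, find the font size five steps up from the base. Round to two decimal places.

A modular type scale is a geometric sequence: sizeₙ = base × rⁿ.
24.0 × 1.718⁵ = 24.0 × 14.96635 ≈ 359.19

359.19pt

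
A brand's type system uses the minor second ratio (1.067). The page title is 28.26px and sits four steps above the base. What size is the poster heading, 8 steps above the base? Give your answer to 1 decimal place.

36.6px

28.26 × 1.067⁴ = 28.26 × 1.29616 ≈ 36.629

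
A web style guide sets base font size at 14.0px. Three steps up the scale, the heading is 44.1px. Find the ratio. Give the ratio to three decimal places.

1.466

The ratio satisfies 14.0 × r³ = 44.1, so r = (44.1 / 14.0)^(1/3).
r = 3.1500^(1/3) ≈ 1.4659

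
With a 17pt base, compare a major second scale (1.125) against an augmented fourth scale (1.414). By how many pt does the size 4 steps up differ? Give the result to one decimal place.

Major second: 17.0 × 1.125⁴ = 27.231pt
Augmented fourth: 17.0 × 1.414⁴ = 67.959pt
Difference: 67.959 − 27.231 = 40.728pt

40.7pt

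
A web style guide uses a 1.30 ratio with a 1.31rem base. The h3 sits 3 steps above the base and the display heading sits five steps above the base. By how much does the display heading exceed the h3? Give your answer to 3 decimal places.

Step 3: 1.31 × 1.30³ = 2.87807rem
Step 5: 1.31 × 1.30⁵ = 4.86394rem
Difference: 4.86394 − 2.87807 = 1.98587rem

1.986rem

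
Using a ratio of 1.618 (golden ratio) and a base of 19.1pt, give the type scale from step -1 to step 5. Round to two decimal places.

Step -1: 19.1 ÷ 1.618 = 11.80
Step 0: 19.1pt
Step 1: 19.1 × 1.618 = 30.90
Step 2: 19.1 × 1.618² = 50.00
Step 3: 19.1 × 1.618³ = 80.90
Step 4: 19.1 × 1.618⁴ = 130.90
Step 5: 19.1 × 1.618⁵ = 211.80

11.80pt, 19.10pt, 30.90pt, 50.00pt, 80.90pt, 130.90pt, 211.80pt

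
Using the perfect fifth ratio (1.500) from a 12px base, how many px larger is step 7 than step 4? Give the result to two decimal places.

Step 4: 12.0 × 1.500⁴ = 60.7500px
Step 7: 12.0 × 1.500⁷ = 205.0312px
Difference: 205.0312 − 60.7500 = 144.2812px

144.28px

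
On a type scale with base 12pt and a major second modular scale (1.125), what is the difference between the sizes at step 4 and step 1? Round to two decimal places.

Step 1: 12.0 × 1.125 = 13.5000pt
Step 4: 12.0 × 1.125⁴ = 19.2217pt
Difference: 19.2217 − 13.5000 = 5.7217pt

5.72pt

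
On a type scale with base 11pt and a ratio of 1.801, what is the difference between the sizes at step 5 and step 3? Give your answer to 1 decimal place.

Step 3: 11.0 × 1.801³ = 64.259pt
Step 5: 11.0 × 1.801⁵ = 208.430pt
Difference: 208.430 − 64.259 = 144.171pt

144.2pt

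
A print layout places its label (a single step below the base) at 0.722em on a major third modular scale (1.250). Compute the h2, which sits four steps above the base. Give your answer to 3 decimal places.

2.203em

0.722 × 1.250⁵ = 0.722 × 3.05176 ≈ 2.203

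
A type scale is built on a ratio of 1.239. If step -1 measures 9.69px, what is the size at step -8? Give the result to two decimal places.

2.16px

Moving from step -1 to step -8 is 7 steps down, so divide by r⁷.
9.69 ÷ 1.239⁷ = 9.69 ÷ 4.48228 ≈ 2.162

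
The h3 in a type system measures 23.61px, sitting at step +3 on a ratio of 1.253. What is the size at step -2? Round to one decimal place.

7.6px

Moving from step +3 to step -2 is 5 steps down, so divide by r⁵.
23.61 ÷ 1.253⁵ = 23.61 ÷ 3.08856 ≈ 7.644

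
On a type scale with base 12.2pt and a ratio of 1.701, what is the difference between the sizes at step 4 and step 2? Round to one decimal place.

Step 2: 12.2 × 1.701² = 35.299pt
Step 4: 12.2 × 1.701⁴ = 102.136pt
Difference: 102.136 − 35.299 = 66.837pt

66.8pt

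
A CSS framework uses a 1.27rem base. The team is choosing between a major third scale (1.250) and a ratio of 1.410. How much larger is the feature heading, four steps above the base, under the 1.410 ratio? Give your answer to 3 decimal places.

1.919rem

Major third: 1.27 × 1.250⁴ = 3.10059rem
At 1.410: 1.27 × 1.410⁴ = 5.01973rem
Difference: 5.01973 − 3.10059 = 1.91914rem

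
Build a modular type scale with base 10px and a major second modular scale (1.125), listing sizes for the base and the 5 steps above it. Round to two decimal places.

Step 0: 10px
Step 1: 10.0 × 1.125 = 11.25
Step 2: 10.0 × 1.125² = 12.66
Step 3: 10.0 × 1.125³ = 14.24
Step 4: 10.0 × 1.125⁴ = 16.02
Step 5: 10.0 × 1.125⁵ = 18.02

10.00px, 11.25px, 12.66px, 14.24px, 16.02px, 18.02px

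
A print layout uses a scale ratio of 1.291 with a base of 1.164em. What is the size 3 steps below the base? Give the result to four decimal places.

1.164 ÷ 1.291³ = 1.164 ÷ 2.15169 ≈ 0.5410

0.5410em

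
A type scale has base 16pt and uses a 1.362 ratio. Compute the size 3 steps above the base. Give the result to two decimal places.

40.43pt

A modular type scale is a geometric sequence: sizeₙ = base × rⁿ.
16.0 × 1.362³ = 16.0 × 2.52657 ≈ 40.43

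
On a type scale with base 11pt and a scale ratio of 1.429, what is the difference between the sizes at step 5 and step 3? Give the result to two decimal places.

Step 3: 11.0 × 1.429³ = 32.0988pt
Step 5: 11.0 × 1.429⁵ = 65.5472pt
Difference: 65.5472 − 32.0988 = 33.4484pt

33.45pt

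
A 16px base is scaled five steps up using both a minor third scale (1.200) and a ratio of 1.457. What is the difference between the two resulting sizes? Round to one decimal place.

Minor third: 16.0 × 1.200⁵ = 39.813px
At 1.457: 16.0 × 1.457⁵ = 105.055px
Difference: 105.055 − 39.813 = 65.242px

65.2px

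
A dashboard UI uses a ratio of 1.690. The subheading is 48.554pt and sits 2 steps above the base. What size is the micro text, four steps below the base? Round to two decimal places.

48.554 ÷ 1.690⁶ = 48.554 ÷ 23.29809 ≈ 2.084

2.08pt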